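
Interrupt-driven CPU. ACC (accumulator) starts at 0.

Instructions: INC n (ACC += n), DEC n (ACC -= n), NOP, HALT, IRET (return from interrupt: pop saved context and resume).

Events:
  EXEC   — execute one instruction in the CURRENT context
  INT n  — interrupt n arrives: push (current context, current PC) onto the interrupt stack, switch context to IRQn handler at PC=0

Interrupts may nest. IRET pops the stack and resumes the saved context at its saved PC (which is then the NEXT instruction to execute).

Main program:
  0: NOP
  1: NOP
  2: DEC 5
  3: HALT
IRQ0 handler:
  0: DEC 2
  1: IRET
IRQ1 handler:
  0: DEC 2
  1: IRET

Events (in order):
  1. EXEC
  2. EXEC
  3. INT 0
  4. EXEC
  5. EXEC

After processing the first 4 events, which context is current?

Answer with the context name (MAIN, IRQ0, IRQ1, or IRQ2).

Answer: IRQ0

Derivation:
Event 1 (EXEC): [MAIN] PC=0: NOP
Event 2 (EXEC): [MAIN] PC=1: NOP
Event 3 (INT 0): INT 0 arrives: push (MAIN, PC=2), enter IRQ0 at PC=0 (depth now 1)
Event 4 (EXEC): [IRQ0] PC=0: DEC 2 -> ACC=-2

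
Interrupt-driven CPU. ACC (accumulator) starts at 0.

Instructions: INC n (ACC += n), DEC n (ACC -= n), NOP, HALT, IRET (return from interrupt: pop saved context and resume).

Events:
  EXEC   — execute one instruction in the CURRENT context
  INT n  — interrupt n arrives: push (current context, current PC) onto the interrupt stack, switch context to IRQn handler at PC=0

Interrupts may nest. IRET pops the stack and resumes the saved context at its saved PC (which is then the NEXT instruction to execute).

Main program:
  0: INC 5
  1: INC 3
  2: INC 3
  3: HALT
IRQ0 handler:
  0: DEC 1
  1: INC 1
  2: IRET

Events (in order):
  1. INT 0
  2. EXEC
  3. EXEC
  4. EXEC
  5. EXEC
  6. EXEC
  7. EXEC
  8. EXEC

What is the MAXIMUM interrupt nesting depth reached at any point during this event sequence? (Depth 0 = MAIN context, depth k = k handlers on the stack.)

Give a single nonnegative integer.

Answer: 1

Derivation:
Event 1 (INT 0): INT 0 arrives: push (MAIN, PC=0), enter IRQ0 at PC=0 (depth now 1) [depth=1]
Event 2 (EXEC): [IRQ0] PC=0: DEC 1 -> ACC=-1 [depth=1]
Event 3 (EXEC): [IRQ0] PC=1: INC 1 -> ACC=0 [depth=1]
Event 4 (EXEC): [IRQ0] PC=2: IRET -> resume MAIN at PC=0 (depth now 0) [depth=0]
Event 5 (EXEC): [MAIN] PC=0: INC 5 -> ACC=5 [depth=0]
Event 6 (EXEC): [MAIN] PC=1: INC 3 -> ACC=8 [depth=0]
Event 7 (EXEC): [MAIN] PC=2: INC 3 -> ACC=11 [depth=0]
Event 8 (EXEC): [MAIN] PC=3: HALT [depth=0]
Max depth observed: 1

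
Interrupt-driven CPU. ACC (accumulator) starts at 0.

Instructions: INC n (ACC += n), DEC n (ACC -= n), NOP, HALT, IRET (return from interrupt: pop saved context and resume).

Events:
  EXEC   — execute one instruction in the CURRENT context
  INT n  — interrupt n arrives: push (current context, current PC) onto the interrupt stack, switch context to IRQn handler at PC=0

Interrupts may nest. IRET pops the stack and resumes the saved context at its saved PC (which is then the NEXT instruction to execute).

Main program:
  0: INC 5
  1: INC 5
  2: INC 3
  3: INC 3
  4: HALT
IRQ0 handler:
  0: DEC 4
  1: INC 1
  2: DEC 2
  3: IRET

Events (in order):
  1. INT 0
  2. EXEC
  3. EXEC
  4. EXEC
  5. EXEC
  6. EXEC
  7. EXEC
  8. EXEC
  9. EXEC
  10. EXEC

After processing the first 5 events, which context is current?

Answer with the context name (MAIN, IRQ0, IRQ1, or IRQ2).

Answer: MAIN

Derivation:
Event 1 (INT 0): INT 0 arrives: push (MAIN, PC=0), enter IRQ0 at PC=0 (depth now 1)
Event 2 (EXEC): [IRQ0] PC=0: DEC 4 -> ACC=-4
Event 3 (EXEC): [IRQ0] PC=1: INC 1 -> ACC=-3
Event 4 (EXEC): [IRQ0] PC=2: DEC 2 -> ACC=-5
Event 5 (EXEC): [IRQ0] PC=3: IRET -> resume MAIN at PC=0 (depth now 0)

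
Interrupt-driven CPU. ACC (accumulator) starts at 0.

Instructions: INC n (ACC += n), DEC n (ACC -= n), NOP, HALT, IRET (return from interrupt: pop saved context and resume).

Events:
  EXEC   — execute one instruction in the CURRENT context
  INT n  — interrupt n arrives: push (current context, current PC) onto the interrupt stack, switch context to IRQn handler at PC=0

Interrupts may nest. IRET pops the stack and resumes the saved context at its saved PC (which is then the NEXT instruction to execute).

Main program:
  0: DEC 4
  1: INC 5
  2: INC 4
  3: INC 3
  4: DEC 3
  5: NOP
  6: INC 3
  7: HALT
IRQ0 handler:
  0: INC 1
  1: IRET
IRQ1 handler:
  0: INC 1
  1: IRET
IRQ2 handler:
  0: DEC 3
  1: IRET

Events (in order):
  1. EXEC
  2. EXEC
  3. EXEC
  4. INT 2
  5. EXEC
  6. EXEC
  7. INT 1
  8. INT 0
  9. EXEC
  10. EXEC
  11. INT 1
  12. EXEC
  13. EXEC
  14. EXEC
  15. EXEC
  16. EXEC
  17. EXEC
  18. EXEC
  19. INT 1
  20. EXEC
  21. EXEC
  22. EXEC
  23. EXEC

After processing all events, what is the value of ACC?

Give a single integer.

Answer: 9

Derivation:
Event 1 (EXEC): [MAIN] PC=0: DEC 4 -> ACC=-4
Event 2 (EXEC): [MAIN] PC=1: INC 5 -> ACC=1
Event 3 (EXEC): [MAIN] PC=2: INC 4 -> ACC=5
Event 4 (INT 2): INT 2 arrives: push (MAIN, PC=3), enter IRQ2 at PC=0 (depth now 1)
Event 5 (EXEC): [IRQ2] PC=0: DEC 3 -> ACC=2
Event 6 (EXEC): [IRQ2] PC=1: IRET -> resume MAIN at PC=3 (depth now 0)
Event 7 (INT 1): INT 1 arrives: push (MAIN, PC=3), enter IRQ1 at PC=0 (depth now 1)
Event 8 (INT 0): INT 0 arrives: push (IRQ1, PC=0), enter IRQ0 at PC=0 (depth now 2)
Event 9 (EXEC): [IRQ0] PC=0: INC 1 -> ACC=3
Event 10 (EXEC): [IRQ0] PC=1: IRET -> resume IRQ1 at PC=0 (depth now 1)
Event 11 (INT 1): INT 1 arrives: push (IRQ1, PC=0), enter IRQ1 at PC=0 (depth now 2)
Event 12 (EXEC): [IRQ1] PC=0: INC 1 -> ACC=4
Event 13 (EXEC): [IRQ1] PC=1: IRET -> resume IRQ1 at PC=0 (depth now 1)
Event 14 (EXEC): [IRQ1] PC=0: INC 1 -> ACC=5
Event 15 (EXEC): [IRQ1] PC=1: IRET -> resume MAIN at PC=3 (depth now 0)
Event 16 (EXEC): [MAIN] PC=3: INC 3 -> ACC=8
Event 17 (EXEC): [MAIN] PC=4: DEC 3 -> ACC=5
Event 18 (EXEC): [MAIN] PC=5: NOP
Event 19 (INT 1): INT 1 arrives: push (MAIN, PC=6), enter IRQ1 at PC=0 (depth now 1)
Event 20 (EXEC): [IRQ1] PC=0: INC 1 -> ACC=6
Event 21 (EXEC): [IRQ1] PC=1: IRET -> resume MAIN at PC=6 (depth now 0)
Event 22 (EXEC): [MAIN] PC=6: INC 3 -> ACC=9
Event 23 (EXEC): [MAIN] PC=7: HALT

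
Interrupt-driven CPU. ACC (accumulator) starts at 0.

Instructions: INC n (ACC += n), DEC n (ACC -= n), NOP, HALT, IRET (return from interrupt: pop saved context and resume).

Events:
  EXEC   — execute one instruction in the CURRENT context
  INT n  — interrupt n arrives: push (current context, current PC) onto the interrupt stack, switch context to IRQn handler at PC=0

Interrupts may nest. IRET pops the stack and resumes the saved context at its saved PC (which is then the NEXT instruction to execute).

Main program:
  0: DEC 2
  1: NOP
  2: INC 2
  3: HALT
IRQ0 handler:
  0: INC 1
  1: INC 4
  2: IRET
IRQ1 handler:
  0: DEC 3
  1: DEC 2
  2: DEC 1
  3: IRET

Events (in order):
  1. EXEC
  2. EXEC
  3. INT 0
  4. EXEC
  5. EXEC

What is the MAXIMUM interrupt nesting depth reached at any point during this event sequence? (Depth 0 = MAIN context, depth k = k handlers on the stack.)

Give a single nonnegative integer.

Answer: 1

Derivation:
Event 1 (EXEC): [MAIN] PC=0: DEC 2 -> ACC=-2 [depth=0]
Event 2 (EXEC): [MAIN] PC=1: NOP [depth=0]
Event 3 (INT 0): INT 0 arrives: push (MAIN, PC=2), enter IRQ0 at PC=0 (depth now 1) [depth=1]
Event 4 (EXEC): [IRQ0] PC=0: INC 1 -> ACC=-1 [depth=1]
Event 5 (EXEC): [IRQ0] PC=1: INC 4 -> ACC=3 [depth=1]
Max depth observed: 1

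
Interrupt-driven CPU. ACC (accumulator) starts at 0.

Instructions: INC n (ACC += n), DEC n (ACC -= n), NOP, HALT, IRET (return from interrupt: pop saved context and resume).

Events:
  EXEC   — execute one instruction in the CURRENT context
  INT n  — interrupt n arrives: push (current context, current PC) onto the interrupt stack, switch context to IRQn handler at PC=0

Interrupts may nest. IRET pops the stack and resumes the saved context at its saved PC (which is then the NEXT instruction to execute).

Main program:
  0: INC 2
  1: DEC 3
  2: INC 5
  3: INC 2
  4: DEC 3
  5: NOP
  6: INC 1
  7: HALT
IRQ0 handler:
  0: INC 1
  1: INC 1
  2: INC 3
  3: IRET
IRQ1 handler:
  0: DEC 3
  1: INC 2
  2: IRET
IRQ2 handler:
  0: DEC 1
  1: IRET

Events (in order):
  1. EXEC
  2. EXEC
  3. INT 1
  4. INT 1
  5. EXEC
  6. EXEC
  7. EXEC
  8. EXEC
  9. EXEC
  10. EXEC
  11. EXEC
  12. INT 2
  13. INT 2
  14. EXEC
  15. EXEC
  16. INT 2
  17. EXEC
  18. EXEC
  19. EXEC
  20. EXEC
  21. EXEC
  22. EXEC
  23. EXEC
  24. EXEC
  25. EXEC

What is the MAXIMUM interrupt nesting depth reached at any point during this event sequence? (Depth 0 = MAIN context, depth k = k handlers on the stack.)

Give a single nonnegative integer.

Answer: 2

Derivation:
Event 1 (EXEC): [MAIN] PC=0: INC 2 -> ACC=2 [depth=0]
Event 2 (EXEC): [MAIN] PC=1: DEC 3 -> ACC=-1 [depth=0]
Event 3 (INT 1): INT 1 arrives: push (MAIN, PC=2), enter IRQ1 at PC=0 (depth now 1) [depth=1]
Event 4 (INT 1): INT 1 arrives: push (IRQ1, PC=0), enter IRQ1 at PC=0 (depth now 2) [depth=2]
Event 5 (EXEC): [IRQ1] PC=0: DEC 3 -> ACC=-4 [depth=2]
Event 6 (EXEC): [IRQ1] PC=1: INC 2 -> ACC=-2 [depth=2]
Event 7 (EXEC): [IRQ1] PC=2: IRET -> resume IRQ1 at PC=0 (depth now 1) [depth=1]
Event 8 (EXEC): [IRQ1] PC=0: DEC 3 -> ACC=-5 [depth=1]
Event 9 (EXEC): [IRQ1] PC=1: INC 2 -> ACC=-3 [depth=1]
Event 10 (EXEC): [IRQ1] PC=2: IRET -> resume MAIN at PC=2 (depth now 0) [depth=0]
Event 11 (EXEC): [MAIN] PC=2: INC 5 -> ACC=2 [depth=0]
Event 12 (INT 2): INT 2 arrives: push (MAIN, PC=3), enter IRQ2 at PC=0 (depth now 1) [depth=1]
Event 13 (INT 2): INT 2 arrives: push (IRQ2, PC=0), enter IRQ2 at PC=0 (depth now 2) [depth=2]
Event 14 (EXEC): [IRQ2] PC=0: DEC 1 -> ACC=1 [depth=2]
Event 15 (EXEC): [IRQ2] PC=1: IRET -> resume IRQ2 at PC=0 (depth now 1) [depth=1]
Event 16 (INT 2): INT 2 arrives: push (IRQ2, PC=0), enter IRQ2 at PC=0 (depth now 2) [depth=2]
Event 17 (EXEC): [IRQ2] PC=0: DEC 1 -> ACC=0 [depth=2]
Event 18 (EXEC): [IRQ2] PC=1: IRET -> resume IRQ2 at PC=0 (depth now 1) [depth=1]
Event 19 (EXEC): [IRQ2] PC=0: DEC 1 -> ACC=-1 [depth=1]
Event 20 (EXEC): [IRQ2] PC=1: IRET -> resume MAIN at PC=3 (depth now 0) [depth=0]
Event 21 (EXEC): [MAIN] PC=3: INC 2 -> ACC=1 [depth=0]
Event 22 (EXEC): [MAIN] PC=4: DEC 3 -> ACC=-2 [depth=0]
Event 23 (EXEC): [MAIN] PC=5: NOP [depth=0]
Event 24 (EXEC): [MAIN] PC=6: INC 1 -> ACC=-1 [depth=0]
Event 25 (EXEC): [MAIN] PC=7: HALT [depth=0]
Max depth observed: 2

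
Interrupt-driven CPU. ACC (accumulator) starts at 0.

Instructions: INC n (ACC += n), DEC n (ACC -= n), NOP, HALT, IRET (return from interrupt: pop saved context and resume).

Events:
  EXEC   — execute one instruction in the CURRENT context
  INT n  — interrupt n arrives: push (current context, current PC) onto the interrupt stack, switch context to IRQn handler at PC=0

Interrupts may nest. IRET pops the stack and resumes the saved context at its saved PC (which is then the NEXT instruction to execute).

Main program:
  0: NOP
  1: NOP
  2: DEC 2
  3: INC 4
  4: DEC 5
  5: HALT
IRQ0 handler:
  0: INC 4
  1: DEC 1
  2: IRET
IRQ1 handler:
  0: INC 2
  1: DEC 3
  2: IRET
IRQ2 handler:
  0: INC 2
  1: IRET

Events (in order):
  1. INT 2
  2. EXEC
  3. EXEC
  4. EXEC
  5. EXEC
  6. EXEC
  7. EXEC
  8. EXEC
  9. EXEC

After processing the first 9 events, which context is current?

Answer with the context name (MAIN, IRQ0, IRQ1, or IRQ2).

Answer: MAIN

Derivation:
Event 1 (INT 2): INT 2 arrives: push (MAIN, PC=0), enter IRQ2 at PC=0 (depth now 1)
Event 2 (EXEC): [IRQ2] PC=0: INC 2 -> ACC=2
Event 3 (EXEC): [IRQ2] PC=1: IRET -> resume MAIN at PC=0 (depth now 0)
Event 4 (EXEC): [MAIN] PC=0: NOP
Event 5 (EXEC): [MAIN] PC=1: NOP
Event 6 (EXEC): [MAIN] PC=2: DEC 2 -> ACC=0
Event 7 (EXEC): [MAIN] PC=3: INC 4 -> ACC=4
Event 8 (EXEC): [MAIN] PC=4: DEC 5 -> ACC=-1
Event 9 (EXEC): [MAIN] PC=5: HALT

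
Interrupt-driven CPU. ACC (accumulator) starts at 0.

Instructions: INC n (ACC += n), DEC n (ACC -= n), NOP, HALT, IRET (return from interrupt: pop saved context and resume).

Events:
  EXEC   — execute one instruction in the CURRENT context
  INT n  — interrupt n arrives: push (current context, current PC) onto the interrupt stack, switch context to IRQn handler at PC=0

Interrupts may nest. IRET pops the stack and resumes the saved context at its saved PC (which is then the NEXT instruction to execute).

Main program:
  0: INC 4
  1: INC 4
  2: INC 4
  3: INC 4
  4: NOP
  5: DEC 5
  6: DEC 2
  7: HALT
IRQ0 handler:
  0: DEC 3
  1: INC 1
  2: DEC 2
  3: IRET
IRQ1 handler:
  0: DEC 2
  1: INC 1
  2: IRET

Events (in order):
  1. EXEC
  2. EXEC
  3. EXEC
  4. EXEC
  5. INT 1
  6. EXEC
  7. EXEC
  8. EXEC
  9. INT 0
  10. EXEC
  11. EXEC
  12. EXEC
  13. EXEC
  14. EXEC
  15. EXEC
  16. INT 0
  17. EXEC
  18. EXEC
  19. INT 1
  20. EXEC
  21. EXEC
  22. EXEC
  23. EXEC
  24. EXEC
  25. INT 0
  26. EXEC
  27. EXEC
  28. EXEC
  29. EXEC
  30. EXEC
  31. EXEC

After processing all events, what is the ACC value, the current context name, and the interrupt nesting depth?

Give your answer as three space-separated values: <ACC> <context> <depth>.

Event 1 (EXEC): [MAIN] PC=0: INC 4 -> ACC=4
Event 2 (EXEC): [MAIN] PC=1: INC 4 -> ACC=8
Event 3 (EXEC): [MAIN] PC=2: INC 4 -> ACC=12
Event 4 (EXEC): [MAIN] PC=3: INC 4 -> ACC=16
Event 5 (INT 1): INT 1 arrives: push (MAIN, PC=4), enter IRQ1 at PC=0 (depth now 1)
Event 6 (EXEC): [IRQ1] PC=0: DEC 2 -> ACC=14
Event 7 (EXEC): [IRQ1] PC=1: INC 1 -> ACC=15
Event 8 (EXEC): [IRQ1] PC=2: IRET -> resume MAIN at PC=4 (depth now 0)
Event 9 (INT 0): INT 0 arrives: push (MAIN, PC=4), enter IRQ0 at PC=0 (depth now 1)
Event 10 (EXEC): [IRQ0] PC=0: DEC 3 -> ACC=12
Event 11 (EXEC): [IRQ0] PC=1: INC 1 -> ACC=13
Event 12 (EXEC): [IRQ0] PC=2: DEC 2 -> ACC=11
Event 13 (EXEC): [IRQ0] PC=3: IRET -> resume MAIN at PC=4 (depth now 0)
Event 14 (EXEC): [MAIN] PC=4: NOP
Event 15 (EXEC): [MAIN] PC=5: DEC 5 -> ACC=6
Event 16 (INT 0): INT 0 arrives: push (MAIN, PC=6), enter IRQ0 at PC=0 (depth now 1)
Event 17 (EXEC): [IRQ0] PC=0: DEC 3 -> ACC=3
Event 18 (EXEC): [IRQ0] PC=1: INC 1 -> ACC=4
Event 19 (INT 1): INT 1 arrives: push (IRQ0, PC=2), enter IRQ1 at PC=0 (depth now 2)
Event 20 (EXEC): [IRQ1] PC=0: DEC 2 -> ACC=2
Event 21 (EXEC): [IRQ1] PC=1: INC 1 -> ACC=3
Event 22 (EXEC): [IRQ1] PC=2: IRET -> resume IRQ0 at PC=2 (depth now 1)
Event 23 (EXEC): [IRQ0] PC=2: DEC 2 -> ACC=1
Event 24 (EXEC): [IRQ0] PC=3: IRET -> resume MAIN at PC=6 (depth now 0)
Event 25 (INT 0): INT 0 arrives: push (MAIN, PC=6), enter IRQ0 at PC=0 (depth now 1)
Event 26 (EXEC): [IRQ0] PC=0: DEC 3 -> ACC=-2
Event 27 (EXEC): [IRQ0] PC=1: INC 1 -> ACC=-1
Event 28 (EXEC): [IRQ0] PC=2: DEC 2 -> ACC=-3
Event 29 (EXEC): [IRQ0] PC=3: IRET -> resume MAIN at PC=6 (depth now 0)
Event 30 (EXEC): [MAIN] PC=6: DEC 2 -> ACC=-5
Event 31 (EXEC): [MAIN] PC=7: HALT

Answer: -5 MAIN 0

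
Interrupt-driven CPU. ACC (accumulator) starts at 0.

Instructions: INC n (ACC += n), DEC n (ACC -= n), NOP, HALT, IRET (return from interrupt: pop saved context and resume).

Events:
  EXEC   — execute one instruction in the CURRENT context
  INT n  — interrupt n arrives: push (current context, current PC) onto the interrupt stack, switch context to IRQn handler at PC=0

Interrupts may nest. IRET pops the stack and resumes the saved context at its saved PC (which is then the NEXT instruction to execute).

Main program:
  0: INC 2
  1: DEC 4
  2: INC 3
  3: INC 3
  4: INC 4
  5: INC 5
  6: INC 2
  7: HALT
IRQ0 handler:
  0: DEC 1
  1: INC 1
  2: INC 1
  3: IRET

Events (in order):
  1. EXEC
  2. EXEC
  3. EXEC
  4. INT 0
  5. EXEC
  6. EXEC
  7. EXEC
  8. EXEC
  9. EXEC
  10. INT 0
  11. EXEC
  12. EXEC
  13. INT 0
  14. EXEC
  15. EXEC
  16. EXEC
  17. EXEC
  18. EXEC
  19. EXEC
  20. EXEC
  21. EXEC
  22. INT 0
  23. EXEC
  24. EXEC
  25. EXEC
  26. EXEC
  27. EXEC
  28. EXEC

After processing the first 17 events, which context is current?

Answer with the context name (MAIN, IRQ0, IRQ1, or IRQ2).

Answer: IRQ0

Derivation:
Event 1 (EXEC): [MAIN] PC=0: INC 2 -> ACC=2
Event 2 (EXEC): [MAIN] PC=1: DEC 4 -> ACC=-2
Event 3 (EXEC): [MAIN] PC=2: INC 3 -> ACC=1
Event 4 (INT 0): INT 0 arrives: push (MAIN, PC=3), enter IRQ0 at PC=0 (depth now 1)
Event 5 (EXEC): [IRQ0] PC=0: DEC 1 -> ACC=0
Event 6 (EXEC): [IRQ0] PC=1: INC 1 -> ACC=1
Event 7 (EXEC): [IRQ0] PC=2: INC 1 -> ACC=2
Event 8 (EXEC): [IRQ0] PC=3: IRET -> resume MAIN at PC=3 (depth now 0)
Event 9 (EXEC): [MAIN] PC=3: INC 3 -> ACC=5
Event 10 (INT 0): INT 0 arrives: push (MAIN, PC=4), enter IRQ0 at PC=0 (depth now 1)
Event 11 (EXEC): [IRQ0] PC=0: DEC 1 -> ACC=4
Event 12 (EXEC): [IRQ0] PC=1: INC 1 -> ACC=5
Event 13 (INT 0): INT 0 arrives: push (IRQ0, PC=2), enter IRQ0 at PC=0 (depth now 2)
Event 14 (EXEC): [IRQ0] PC=0: DEC 1 -> ACC=4
Event 15 (EXEC): [IRQ0] PC=1: INC 1 -> ACC=5
Event 16 (EXEC): [IRQ0] PC=2: INC 1 -> ACC=6
Event 17 (EXEC): [IRQ0] PC=3: IRET -> resume IRQ0 at PC=2 (depth now 1)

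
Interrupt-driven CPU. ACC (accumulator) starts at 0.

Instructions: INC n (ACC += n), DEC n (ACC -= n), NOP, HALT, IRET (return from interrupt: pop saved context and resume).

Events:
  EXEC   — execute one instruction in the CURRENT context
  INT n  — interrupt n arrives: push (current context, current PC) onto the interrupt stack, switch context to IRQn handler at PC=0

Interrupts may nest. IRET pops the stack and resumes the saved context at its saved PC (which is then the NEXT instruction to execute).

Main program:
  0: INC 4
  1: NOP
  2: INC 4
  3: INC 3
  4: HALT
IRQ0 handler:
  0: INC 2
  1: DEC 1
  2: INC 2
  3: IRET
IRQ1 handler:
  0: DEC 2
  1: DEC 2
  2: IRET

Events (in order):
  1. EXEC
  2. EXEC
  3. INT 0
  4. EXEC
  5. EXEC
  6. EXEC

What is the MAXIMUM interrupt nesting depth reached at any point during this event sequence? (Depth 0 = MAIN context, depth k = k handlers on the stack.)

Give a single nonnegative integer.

Event 1 (EXEC): [MAIN] PC=0: INC 4 -> ACC=4 [depth=0]
Event 2 (EXEC): [MAIN] PC=1: NOP [depth=0]
Event 3 (INT 0): INT 0 arrives: push (MAIN, PC=2), enter IRQ0 at PC=0 (depth now 1) [depth=1]
Event 4 (EXEC): [IRQ0] PC=0: INC 2 -> ACC=6 [depth=1]
Event 5 (EXEC): [IRQ0] PC=1: DEC 1 -> ACC=5 [depth=1]
Event 6 (EXEC): [IRQ0] PC=2: INC 2 -> ACC=7 [depth=1]
Max depth observed: 1

Answer: 1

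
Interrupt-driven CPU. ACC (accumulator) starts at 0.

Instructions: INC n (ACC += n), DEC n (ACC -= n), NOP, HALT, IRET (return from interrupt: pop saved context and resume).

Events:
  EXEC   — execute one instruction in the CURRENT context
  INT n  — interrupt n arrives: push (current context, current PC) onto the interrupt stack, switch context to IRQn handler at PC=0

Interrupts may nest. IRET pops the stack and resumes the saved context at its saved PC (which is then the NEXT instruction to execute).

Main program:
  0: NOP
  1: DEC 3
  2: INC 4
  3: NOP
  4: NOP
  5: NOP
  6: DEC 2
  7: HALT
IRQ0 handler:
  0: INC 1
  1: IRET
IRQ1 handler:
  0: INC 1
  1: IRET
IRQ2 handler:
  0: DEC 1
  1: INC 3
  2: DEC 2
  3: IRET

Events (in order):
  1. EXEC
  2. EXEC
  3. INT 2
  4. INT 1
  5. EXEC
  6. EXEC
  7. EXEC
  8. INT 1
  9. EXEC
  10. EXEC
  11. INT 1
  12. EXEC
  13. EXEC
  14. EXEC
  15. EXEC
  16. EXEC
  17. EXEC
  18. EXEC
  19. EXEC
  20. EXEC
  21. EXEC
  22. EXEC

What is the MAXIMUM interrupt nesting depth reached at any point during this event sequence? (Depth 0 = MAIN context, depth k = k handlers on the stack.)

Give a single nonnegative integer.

Answer: 2

Derivation:
Event 1 (EXEC): [MAIN] PC=0: NOP [depth=0]
Event 2 (EXEC): [MAIN] PC=1: DEC 3 -> ACC=-3 [depth=0]
Event 3 (INT 2): INT 2 arrives: push (MAIN, PC=2), enter IRQ2 at PC=0 (depth now 1) [depth=1]
Event 4 (INT 1): INT 1 arrives: push (IRQ2, PC=0), enter IRQ1 at PC=0 (depth now 2) [depth=2]
Event 5 (EXEC): [IRQ1] PC=0: INC 1 -> ACC=-2 [depth=2]
Event 6 (EXEC): [IRQ1] PC=1: IRET -> resume IRQ2 at PC=0 (depth now 1) [depth=1]
Event 7 (EXEC): [IRQ2] PC=0: DEC 1 -> ACC=-3 [depth=1]
Event 8 (INT 1): INT 1 arrives: push (IRQ2, PC=1), enter IRQ1 at PC=0 (depth now 2) [depth=2]
Event 9 (EXEC): [IRQ1] PC=0: INC 1 -> ACC=-2 [depth=2]
Event 10 (EXEC): [IRQ1] PC=1: IRET -> resume IRQ2 at PC=1 (depth now 1) [depth=1]
Event 11 (INT 1): INT 1 arrives: push (IRQ2, PC=1), enter IRQ1 at PC=0 (depth now 2) [depth=2]
Event 12 (EXEC): [IRQ1] PC=0: INC 1 -> ACC=-1 [depth=2]
Event 13 (EXEC): [IRQ1] PC=1: IRET -> resume IRQ2 at PC=1 (depth now 1) [depth=1]
Event 14 (EXEC): [IRQ2] PC=1: INC 3 -> ACC=2 [depth=1]
Event 15 (EXEC): [IRQ2] PC=2: DEC 2 -> ACC=0 [depth=1]
Event 16 (EXEC): [IRQ2] PC=3: IRET -> resume MAIN at PC=2 (depth now 0) [depth=0]
Event 17 (EXEC): [MAIN] PC=2: INC 4 -> ACC=4 [depth=0]
Event 18 (EXEC): [MAIN] PC=3: NOP [depth=0]
Event 19 (EXEC): [MAIN] PC=4: NOP [depth=0]
Event 20 (EXEC): [MAIN] PC=5: NOP [depth=0]
Event 21 (EXEC): [MAIN] PC=6: DEC 2 -> ACC=2 [depth=0]
Event 22 (EXEC): [MAIN] PC=7: HALT [depth=0]
Max depth observed: 2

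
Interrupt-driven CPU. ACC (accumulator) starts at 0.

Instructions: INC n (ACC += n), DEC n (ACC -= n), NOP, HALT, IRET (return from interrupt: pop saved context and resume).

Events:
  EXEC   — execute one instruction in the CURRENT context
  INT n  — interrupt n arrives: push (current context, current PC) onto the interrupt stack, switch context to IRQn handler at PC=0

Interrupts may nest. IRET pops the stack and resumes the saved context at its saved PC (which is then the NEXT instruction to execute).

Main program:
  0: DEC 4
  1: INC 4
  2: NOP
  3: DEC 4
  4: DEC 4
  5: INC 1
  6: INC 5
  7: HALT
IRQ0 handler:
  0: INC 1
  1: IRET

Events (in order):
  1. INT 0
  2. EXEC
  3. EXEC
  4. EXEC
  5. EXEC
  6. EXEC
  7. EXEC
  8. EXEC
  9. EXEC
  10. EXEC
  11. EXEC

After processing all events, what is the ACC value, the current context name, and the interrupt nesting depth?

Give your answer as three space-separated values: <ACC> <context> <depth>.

Event 1 (INT 0): INT 0 arrives: push (MAIN, PC=0), enter IRQ0 at PC=0 (depth now 1)
Event 2 (EXEC): [IRQ0] PC=0: INC 1 -> ACC=1
Event 3 (EXEC): [IRQ0] PC=1: IRET -> resume MAIN at PC=0 (depth now 0)
Event 4 (EXEC): [MAIN] PC=0: DEC 4 -> ACC=-3
Event 5 (EXEC): [MAIN] PC=1: INC 4 -> ACC=1
Event 6 (EXEC): [MAIN] PC=2: NOP
Event 7 (EXEC): [MAIN] PC=3: DEC 4 -> ACC=-3
Event 8 (EXEC): [MAIN] PC=4: DEC 4 -> ACC=-7
Event 9 (EXEC): [MAIN] PC=5: INC 1 -> ACC=-6
Event 10 (EXEC): [MAIN] PC=6: INC 5 -> ACC=-1
Event 11 (EXEC): [MAIN] PC=7: HALT

Answer: -1 MAIN 0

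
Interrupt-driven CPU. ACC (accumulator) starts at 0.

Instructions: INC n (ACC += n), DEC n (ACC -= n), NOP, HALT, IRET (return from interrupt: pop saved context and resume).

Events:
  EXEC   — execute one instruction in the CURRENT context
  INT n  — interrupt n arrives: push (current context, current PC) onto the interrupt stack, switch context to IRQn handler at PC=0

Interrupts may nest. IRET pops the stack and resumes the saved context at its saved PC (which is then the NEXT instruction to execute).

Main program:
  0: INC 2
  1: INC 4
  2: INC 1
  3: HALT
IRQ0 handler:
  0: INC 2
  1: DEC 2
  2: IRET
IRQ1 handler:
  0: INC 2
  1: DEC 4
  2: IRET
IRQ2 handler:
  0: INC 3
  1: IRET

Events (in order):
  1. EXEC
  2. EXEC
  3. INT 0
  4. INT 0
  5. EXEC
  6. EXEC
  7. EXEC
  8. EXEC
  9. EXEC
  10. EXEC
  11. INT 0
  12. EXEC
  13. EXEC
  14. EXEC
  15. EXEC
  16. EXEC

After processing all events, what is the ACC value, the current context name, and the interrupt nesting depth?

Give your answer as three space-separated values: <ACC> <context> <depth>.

Answer: 7 MAIN 0

Derivation:
Event 1 (EXEC): [MAIN] PC=0: INC 2 -> ACC=2
Event 2 (EXEC): [MAIN] PC=1: INC 4 -> ACC=6
Event 3 (INT 0): INT 0 arrives: push (MAIN, PC=2), enter IRQ0 at PC=0 (depth now 1)
Event 4 (INT 0): INT 0 arrives: push (IRQ0, PC=0), enter IRQ0 at PC=0 (depth now 2)
Event 5 (EXEC): [IRQ0] PC=0: INC 2 -> ACC=8
Event 6 (EXEC): [IRQ0] PC=1: DEC 2 -> ACC=6
Event 7 (EXEC): [IRQ0] PC=2: IRET -> resume IRQ0 at PC=0 (depth now 1)
Event 8 (EXEC): [IRQ0] PC=0: INC 2 -> ACC=8
Event 9 (EXEC): [IRQ0] PC=1: DEC 2 -> ACC=6
Event 10 (EXEC): [IRQ0] PC=2: IRET -> resume MAIN at PC=2 (depth now 0)
Event 11 (INT 0): INT 0 arrives: push (MAIN, PC=2), enter IRQ0 at PC=0 (depth now 1)
Event 12 (EXEC): [IRQ0] PC=0: INC 2 -> ACC=8
Event 13 (EXEC): [IRQ0] PC=1: DEC 2 -> ACC=6
Event 14 (EXEC): [IRQ0] PC=2: IRET -> resume MAIN at PC=2 (depth now 0)
Event 15 (EXEC): [MAIN] PC=2: INC 1 -> ACC=7
Event 16 (EXEC): [MAIN] PC=3: HALT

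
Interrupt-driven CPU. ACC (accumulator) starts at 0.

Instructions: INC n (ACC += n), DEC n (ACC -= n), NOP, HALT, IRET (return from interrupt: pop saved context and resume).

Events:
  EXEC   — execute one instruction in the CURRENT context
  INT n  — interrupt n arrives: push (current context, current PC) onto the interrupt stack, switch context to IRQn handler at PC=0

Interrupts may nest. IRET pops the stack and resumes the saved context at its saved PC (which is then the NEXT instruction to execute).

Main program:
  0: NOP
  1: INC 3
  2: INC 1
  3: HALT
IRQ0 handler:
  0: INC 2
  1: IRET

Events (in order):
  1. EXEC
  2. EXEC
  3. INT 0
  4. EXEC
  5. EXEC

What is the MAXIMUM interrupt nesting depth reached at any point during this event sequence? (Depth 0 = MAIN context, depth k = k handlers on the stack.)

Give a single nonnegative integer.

Event 1 (EXEC): [MAIN] PC=0: NOP [depth=0]
Event 2 (EXEC): [MAIN] PC=1: INC 3 -> ACC=3 [depth=0]
Event 3 (INT 0): INT 0 arrives: push (MAIN, PC=2), enter IRQ0 at PC=0 (depth now 1) [depth=1]
Event 4 (EXEC): [IRQ0] PC=0: INC 2 -> ACC=5 [depth=1]
Event 5 (EXEC): [IRQ0] PC=1: IRET -> resume MAIN at PC=2 (depth now 0) [depth=0]
Max depth observed: 1

Answer: 1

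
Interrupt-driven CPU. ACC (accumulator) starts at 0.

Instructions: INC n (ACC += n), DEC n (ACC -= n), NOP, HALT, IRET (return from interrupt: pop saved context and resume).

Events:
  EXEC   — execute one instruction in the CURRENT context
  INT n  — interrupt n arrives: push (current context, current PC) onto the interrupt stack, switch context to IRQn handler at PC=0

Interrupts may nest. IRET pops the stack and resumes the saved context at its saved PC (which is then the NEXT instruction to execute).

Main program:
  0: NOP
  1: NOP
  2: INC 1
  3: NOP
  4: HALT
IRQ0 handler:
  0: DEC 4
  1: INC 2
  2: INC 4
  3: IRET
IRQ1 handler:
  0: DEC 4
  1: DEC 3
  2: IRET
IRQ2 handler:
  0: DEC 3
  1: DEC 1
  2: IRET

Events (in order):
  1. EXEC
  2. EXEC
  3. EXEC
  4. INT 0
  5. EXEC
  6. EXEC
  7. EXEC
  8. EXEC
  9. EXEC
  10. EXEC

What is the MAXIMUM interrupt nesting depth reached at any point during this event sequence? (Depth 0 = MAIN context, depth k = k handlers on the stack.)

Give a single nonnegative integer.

Answer: 1

Derivation:
Event 1 (EXEC): [MAIN] PC=0: NOP [depth=0]
Event 2 (EXEC): [MAIN] PC=1: NOP [depth=0]
Event 3 (EXEC): [MAIN] PC=2: INC 1 -> ACC=1 [depth=0]
Event 4 (INT 0): INT 0 arrives: push (MAIN, PC=3), enter IRQ0 at PC=0 (depth now 1) [depth=1]
Event 5 (EXEC): [IRQ0] PC=0: DEC 4 -> ACC=-3 [depth=1]
Event 6 (EXEC): [IRQ0] PC=1: INC 2 -> ACC=-1 [depth=1]
Event 7 (EXEC): [IRQ0] PC=2: INC 4 -> ACC=3 [depth=1]
Event 8 (EXEC): [IRQ0] PC=3: IRET -> resume MAIN at PC=3 (depth now 0) [depth=0]
Event 9 (EXEC): [MAIN] PC=3: NOP [depth=0]
Event 10 (EXEC): [MAIN] PC=4: HALT [depth=0]
Max depth observed: 1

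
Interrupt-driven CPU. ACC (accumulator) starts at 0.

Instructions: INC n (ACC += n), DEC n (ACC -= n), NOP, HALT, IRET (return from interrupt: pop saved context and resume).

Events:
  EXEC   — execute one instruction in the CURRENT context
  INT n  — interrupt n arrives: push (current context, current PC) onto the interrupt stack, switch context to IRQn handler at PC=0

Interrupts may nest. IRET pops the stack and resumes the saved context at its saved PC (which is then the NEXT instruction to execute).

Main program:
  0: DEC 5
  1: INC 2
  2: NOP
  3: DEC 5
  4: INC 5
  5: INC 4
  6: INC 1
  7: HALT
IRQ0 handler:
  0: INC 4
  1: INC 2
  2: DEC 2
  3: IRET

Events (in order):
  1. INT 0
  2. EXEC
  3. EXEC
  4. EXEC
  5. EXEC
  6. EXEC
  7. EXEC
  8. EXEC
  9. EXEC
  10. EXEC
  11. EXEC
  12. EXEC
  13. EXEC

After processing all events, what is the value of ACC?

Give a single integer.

Event 1 (INT 0): INT 0 arrives: push (MAIN, PC=0), enter IRQ0 at PC=0 (depth now 1)
Event 2 (EXEC): [IRQ0] PC=0: INC 4 -> ACC=4
Event 3 (EXEC): [IRQ0] PC=1: INC 2 -> ACC=6
Event 4 (EXEC): [IRQ0] PC=2: DEC 2 -> ACC=4
Event 5 (EXEC): [IRQ0] PC=3: IRET -> resume MAIN at PC=0 (depth now 0)
Event 6 (EXEC): [MAIN] PC=0: DEC 5 -> ACC=-1
Event 7 (EXEC): [MAIN] PC=1: INC 2 -> ACC=1
Event 8 (EXEC): [MAIN] PC=2: NOP
Event 9 (EXEC): [MAIN] PC=3: DEC 5 -> ACC=-4
Event 10 (EXEC): [MAIN] PC=4: INC 5 -> ACC=1
Event 11 (EXEC): [MAIN] PC=5: INC 4 -> ACC=5
Event 12 (EXEC): [MAIN] PC=6: INC 1 -> ACC=6
Event 13 (EXEC): [MAIN] PC=7: HALT

Answer: 6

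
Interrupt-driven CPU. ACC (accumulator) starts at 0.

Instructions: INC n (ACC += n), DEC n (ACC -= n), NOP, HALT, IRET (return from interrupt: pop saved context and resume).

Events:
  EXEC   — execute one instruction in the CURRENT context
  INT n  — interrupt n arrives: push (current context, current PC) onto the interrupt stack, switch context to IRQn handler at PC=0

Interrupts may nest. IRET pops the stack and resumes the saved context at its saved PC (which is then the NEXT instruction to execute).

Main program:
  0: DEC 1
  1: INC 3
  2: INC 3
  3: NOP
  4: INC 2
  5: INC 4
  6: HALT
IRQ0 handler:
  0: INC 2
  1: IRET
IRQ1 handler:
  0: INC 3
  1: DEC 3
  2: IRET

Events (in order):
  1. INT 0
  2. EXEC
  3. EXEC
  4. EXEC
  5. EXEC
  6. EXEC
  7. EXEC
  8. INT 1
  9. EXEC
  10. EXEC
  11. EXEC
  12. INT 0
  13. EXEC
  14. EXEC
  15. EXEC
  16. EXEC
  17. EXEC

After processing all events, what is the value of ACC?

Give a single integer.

Answer: 15

Derivation:
Event 1 (INT 0): INT 0 arrives: push (MAIN, PC=0), enter IRQ0 at PC=0 (depth now 1)
Event 2 (EXEC): [IRQ0] PC=0: INC 2 -> ACC=2
Event 3 (EXEC): [IRQ0] PC=1: IRET -> resume MAIN at PC=0 (depth now 0)
Event 4 (EXEC): [MAIN] PC=0: DEC 1 -> ACC=1
Event 5 (EXEC): [MAIN] PC=1: INC 3 -> ACC=4
Event 6 (EXEC): [MAIN] PC=2: INC 3 -> ACC=7
Event 7 (EXEC): [MAIN] PC=3: NOP
Event 8 (INT 1): INT 1 arrives: push (MAIN, PC=4), enter IRQ1 at PC=0 (depth now 1)
Event 9 (EXEC): [IRQ1] PC=0: INC 3 -> ACC=10
Event 10 (EXEC): [IRQ1] PC=1: DEC 3 -> ACC=7
Event 11 (EXEC): [IRQ1] PC=2: IRET -> resume MAIN at PC=4 (depth now 0)
Event 12 (INT 0): INT 0 arrives: push (MAIN, PC=4), enter IRQ0 at PC=0 (depth now 1)
Event 13 (EXEC): [IRQ0] PC=0: INC 2 -> ACC=9
Event 14 (EXEC): [IRQ0] PC=1: IRET -> resume MAIN at PC=4 (depth now 0)
Event 15 (EXEC): [MAIN] PC=4: INC 2 -> ACC=11
Event 16 (EXEC): [MAIN] PC=5: INC 4 -> ACC=15
Event 17 (EXEC): [MAIN] PC=6: HALT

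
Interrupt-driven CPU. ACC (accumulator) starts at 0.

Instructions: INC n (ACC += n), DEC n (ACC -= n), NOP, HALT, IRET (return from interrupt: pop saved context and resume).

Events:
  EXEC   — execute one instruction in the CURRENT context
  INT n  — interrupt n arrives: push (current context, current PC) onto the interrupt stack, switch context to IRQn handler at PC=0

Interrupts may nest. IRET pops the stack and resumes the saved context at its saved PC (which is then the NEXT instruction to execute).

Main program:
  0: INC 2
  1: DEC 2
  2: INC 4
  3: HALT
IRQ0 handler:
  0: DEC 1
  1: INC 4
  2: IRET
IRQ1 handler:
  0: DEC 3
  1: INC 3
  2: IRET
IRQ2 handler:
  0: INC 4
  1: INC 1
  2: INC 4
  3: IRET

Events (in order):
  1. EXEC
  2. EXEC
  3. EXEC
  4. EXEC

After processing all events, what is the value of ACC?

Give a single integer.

Answer: 4

Derivation:
Event 1 (EXEC): [MAIN] PC=0: INC 2 -> ACC=2
Event 2 (EXEC): [MAIN] PC=1: DEC 2 -> ACC=0
Event 3 (EXEC): [MAIN] PC=2: INC 4 -> ACC=4
Event 4 (EXEC): [MAIN] PC=3: HALT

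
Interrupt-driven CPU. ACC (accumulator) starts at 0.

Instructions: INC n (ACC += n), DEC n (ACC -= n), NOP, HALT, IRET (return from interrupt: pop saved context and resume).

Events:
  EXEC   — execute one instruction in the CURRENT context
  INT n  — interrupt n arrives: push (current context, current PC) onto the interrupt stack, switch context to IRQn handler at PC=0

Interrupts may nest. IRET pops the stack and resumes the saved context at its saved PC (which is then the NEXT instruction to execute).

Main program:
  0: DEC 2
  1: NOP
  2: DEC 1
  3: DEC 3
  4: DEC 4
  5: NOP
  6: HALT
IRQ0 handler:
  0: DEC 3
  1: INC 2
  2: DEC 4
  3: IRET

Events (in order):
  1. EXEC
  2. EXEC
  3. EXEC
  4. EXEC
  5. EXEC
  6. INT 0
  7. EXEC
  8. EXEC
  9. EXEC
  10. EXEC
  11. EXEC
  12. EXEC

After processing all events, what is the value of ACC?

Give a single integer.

Answer: -15

Derivation:
Event 1 (EXEC): [MAIN] PC=0: DEC 2 -> ACC=-2
Event 2 (EXEC): [MAIN] PC=1: NOP
Event 3 (EXEC): [MAIN] PC=2: DEC 1 -> ACC=-3
Event 4 (EXEC): [MAIN] PC=3: DEC 3 -> ACC=-6
Event 5 (EXEC): [MAIN] PC=4: DEC 4 -> ACC=-10
Event 6 (INT 0): INT 0 arrives: push (MAIN, PC=5), enter IRQ0 at PC=0 (depth now 1)
Event 7 (EXEC): [IRQ0] PC=0: DEC 3 -> ACC=-13
Event 8 (EXEC): [IRQ0] PC=1: INC 2 -> ACC=-11
Event 9 (EXEC): [IRQ0] PC=2: DEC 4 -> ACC=-15
Event 10 (EXEC): [IRQ0] PC=3: IRET -> resume MAIN at PC=5 (depth now 0)
Event 11 (EXEC): [MAIN] PC=5: NOP
Event 12 (EXEC): [MAIN] PC=6: HALT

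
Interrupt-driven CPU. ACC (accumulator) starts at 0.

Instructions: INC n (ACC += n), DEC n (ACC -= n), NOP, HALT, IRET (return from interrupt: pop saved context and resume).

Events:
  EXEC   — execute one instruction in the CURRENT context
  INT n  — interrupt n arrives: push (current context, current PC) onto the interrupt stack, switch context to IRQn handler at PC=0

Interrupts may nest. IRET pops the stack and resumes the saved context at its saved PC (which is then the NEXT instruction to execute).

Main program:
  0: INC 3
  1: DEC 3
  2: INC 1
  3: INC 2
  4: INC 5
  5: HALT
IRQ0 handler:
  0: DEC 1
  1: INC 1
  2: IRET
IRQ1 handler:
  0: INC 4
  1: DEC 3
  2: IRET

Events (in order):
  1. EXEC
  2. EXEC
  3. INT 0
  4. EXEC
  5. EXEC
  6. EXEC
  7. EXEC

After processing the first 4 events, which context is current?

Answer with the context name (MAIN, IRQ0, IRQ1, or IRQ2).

Event 1 (EXEC): [MAIN] PC=0: INC 3 -> ACC=3
Event 2 (EXEC): [MAIN] PC=1: DEC 3 -> ACC=0
Event 3 (INT 0): INT 0 arrives: push (MAIN, PC=2), enter IRQ0 at PC=0 (depth now 1)
Event 4 (EXEC): [IRQ0] PC=0: DEC 1 -> ACC=-1

Answer: IRQ0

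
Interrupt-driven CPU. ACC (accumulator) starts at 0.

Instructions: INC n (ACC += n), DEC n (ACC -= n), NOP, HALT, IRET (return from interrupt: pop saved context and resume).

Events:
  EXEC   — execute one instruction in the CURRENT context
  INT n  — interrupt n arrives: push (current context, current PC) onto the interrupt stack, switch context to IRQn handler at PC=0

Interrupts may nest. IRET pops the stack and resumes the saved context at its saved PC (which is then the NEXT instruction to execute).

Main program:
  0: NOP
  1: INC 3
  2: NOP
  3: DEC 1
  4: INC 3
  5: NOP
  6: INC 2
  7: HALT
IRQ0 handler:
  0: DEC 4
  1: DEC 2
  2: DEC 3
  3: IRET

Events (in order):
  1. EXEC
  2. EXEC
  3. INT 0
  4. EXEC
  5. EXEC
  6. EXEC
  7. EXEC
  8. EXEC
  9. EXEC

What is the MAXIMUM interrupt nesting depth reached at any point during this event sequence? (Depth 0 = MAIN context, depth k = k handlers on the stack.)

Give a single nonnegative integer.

Event 1 (EXEC): [MAIN] PC=0: NOP [depth=0]
Event 2 (EXEC): [MAIN] PC=1: INC 3 -> ACC=3 [depth=0]
Event 3 (INT 0): INT 0 arrives: push (MAIN, PC=2), enter IRQ0 at PC=0 (depth now 1) [depth=1]
Event 4 (EXEC): [IRQ0] PC=0: DEC 4 -> ACC=-1 [depth=1]
Event 5 (EXEC): [IRQ0] PC=1: DEC 2 -> ACC=-3 [depth=1]
Event 6 (EXEC): [IRQ0] PC=2: DEC 3 -> ACC=-6 [depth=1]
Event 7 (EXEC): [IRQ0] PC=3: IRET -> resume MAIN at PC=2 (depth now 0) [depth=0]
Event 8 (EXEC): [MAIN] PC=2: NOP [depth=0]
Event 9 (EXEC): [MAIN] PC=3: DEC 1 -> ACC=-7 [depth=0]
Max depth observed: 1

Answer: 1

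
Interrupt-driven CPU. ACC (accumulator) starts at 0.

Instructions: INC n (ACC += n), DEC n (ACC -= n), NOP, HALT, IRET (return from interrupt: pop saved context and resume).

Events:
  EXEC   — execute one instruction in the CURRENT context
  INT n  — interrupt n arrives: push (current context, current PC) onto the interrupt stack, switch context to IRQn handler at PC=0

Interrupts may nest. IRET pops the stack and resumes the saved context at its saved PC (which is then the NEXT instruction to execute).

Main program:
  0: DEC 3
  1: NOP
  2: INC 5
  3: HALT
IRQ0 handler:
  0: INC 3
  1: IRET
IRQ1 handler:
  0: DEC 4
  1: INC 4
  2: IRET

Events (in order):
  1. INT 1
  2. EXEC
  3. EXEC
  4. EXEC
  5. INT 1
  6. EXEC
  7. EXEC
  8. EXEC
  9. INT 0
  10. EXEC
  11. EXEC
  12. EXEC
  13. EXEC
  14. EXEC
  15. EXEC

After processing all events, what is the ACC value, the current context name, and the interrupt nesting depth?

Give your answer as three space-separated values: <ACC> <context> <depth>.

Answer: 5 MAIN 0

Derivation:
Event 1 (INT 1): INT 1 arrives: push (MAIN, PC=0), enter IRQ1 at PC=0 (depth now 1)
Event 2 (EXEC): [IRQ1] PC=0: DEC 4 -> ACC=-4
Event 3 (EXEC): [IRQ1] PC=1: INC 4 -> ACC=0
Event 4 (EXEC): [IRQ1] PC=2: IRET -> resume MAIN at PC=0 (depth now 0)
Event 5 (INT 1): INT 1 arrives: push (MAIN, PC=0), enter IRQ1 at PC=0 (depth now 1)
Event 6 (EXEC): [IRQ1] PC=0: DEC 4 -> ACC=-4
Event 7 (EXEC): [IRQ1] PC=1: INC 4 -> ACC=0
Event 8 (EXEC): [IRQ1] PC=2: IRET -> resume MAIN at PC=0 (depth now 0)
Event 9 (INT 0): INT 0 arrives: push (MAIN, PC=0), enter IRQ0 at PC=0 (depth now 1)
Event 10 (EXEC): [IRQ0] PC=0: INC 3 -> ACC=3
Event 11 (EXEC): [IRQ0] PC=1: IRET -> resume MAIN at PC=0 (depth now 0)
Event 12 (EXEC): [MAIN] PC=0: DEC 3 -> ACC=0
Event 13 (EXEC): [MAIN] PC=1: NOP
Event 14 (EXEC): [MAIN] PC=2: INC 5 -> ACC=5
Event 15 (EXEC): [MAIN] PC=3: HALT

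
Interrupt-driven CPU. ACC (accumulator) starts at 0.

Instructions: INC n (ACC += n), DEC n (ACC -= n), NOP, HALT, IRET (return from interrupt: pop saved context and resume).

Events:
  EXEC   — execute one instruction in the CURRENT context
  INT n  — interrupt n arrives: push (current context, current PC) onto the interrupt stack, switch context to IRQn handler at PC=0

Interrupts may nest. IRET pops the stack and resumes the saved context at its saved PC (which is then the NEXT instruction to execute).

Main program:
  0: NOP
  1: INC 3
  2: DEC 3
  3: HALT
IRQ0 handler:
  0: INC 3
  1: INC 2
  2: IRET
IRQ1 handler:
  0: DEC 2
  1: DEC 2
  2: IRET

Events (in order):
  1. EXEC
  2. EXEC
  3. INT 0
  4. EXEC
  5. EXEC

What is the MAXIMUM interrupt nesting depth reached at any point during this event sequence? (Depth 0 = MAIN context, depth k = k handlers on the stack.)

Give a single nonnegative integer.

Event 1 (EXEC): [MAIN] PC=0: NOP [depth=0]
Event 2 (EXEC): [MAIN] PC=1: INC 3 -> ACC=3 [depth=0]
Event 3 (INT 0): INT 0 arrives: push (MAIN, PC=2), enter IRQ0 at PC=0 (depth now 1) [depth=1]
Event 4 (EXEC): [IRQ0] PC=0: INC 3 -> ACC=6 [depth=1]
Event 5 (EXEC): [IRQ0] PC=1: INC 2 -> ACC=8 [depth=1]
Max depth observed: 1

Answer: 1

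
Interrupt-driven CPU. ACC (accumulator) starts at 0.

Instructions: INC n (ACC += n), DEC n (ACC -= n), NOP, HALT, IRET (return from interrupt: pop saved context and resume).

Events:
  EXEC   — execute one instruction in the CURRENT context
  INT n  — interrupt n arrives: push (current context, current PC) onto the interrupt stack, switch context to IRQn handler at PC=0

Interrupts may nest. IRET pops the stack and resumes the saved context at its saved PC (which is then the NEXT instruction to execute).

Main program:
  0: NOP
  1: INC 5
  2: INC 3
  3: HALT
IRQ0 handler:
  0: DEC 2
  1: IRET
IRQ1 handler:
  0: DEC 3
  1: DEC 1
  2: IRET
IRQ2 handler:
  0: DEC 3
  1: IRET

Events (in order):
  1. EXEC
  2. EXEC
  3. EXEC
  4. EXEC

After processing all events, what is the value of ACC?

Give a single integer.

Event 1 (EXEC): [MAIN] PC=0: NOP
Event 2 (EXEC): [MAIN] PC=1: INC 5 -> ACC=5
Event 3 (EXEC): [MAIN] PC=2: INC 3 -> ACC=8
Event 4 (EXEC): [MAIN] PC=3: HALT

Answer: 8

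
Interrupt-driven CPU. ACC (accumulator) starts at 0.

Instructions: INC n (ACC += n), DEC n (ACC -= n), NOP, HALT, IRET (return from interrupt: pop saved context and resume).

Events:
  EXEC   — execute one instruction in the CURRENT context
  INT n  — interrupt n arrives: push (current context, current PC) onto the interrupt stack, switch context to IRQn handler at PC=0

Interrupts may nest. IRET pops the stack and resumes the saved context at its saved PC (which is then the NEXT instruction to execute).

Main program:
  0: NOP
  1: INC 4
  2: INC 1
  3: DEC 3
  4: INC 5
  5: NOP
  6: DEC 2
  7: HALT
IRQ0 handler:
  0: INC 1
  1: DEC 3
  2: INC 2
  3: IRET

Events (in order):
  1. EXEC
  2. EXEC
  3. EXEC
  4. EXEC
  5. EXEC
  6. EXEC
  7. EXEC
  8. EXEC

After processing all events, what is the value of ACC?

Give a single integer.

Event 1 (EXEC): [MAIN] PC=0: NOP
Event 2 (EXEC): [MAIN] PC=1: INC 4 -> ACC=4
Event 3 (EXEC): [MAIN] PC=2: INC 1 -> ACC=5
Event 4 (EXEC): [MAIN] PC=3: DEC 3 -> ACC=2
Event 5 (EXEC): [MAIN] PC=4: INC 5 -> ACC=7
Event 6 (EXEC): [MAIN] PC=5: NOP
Event 7 (EXEC): [MAIN] PC=6: DEC 2 -> ACC=5
Event 8 (EXEC): [MAIN] PC=7: HALT

Answer: 5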